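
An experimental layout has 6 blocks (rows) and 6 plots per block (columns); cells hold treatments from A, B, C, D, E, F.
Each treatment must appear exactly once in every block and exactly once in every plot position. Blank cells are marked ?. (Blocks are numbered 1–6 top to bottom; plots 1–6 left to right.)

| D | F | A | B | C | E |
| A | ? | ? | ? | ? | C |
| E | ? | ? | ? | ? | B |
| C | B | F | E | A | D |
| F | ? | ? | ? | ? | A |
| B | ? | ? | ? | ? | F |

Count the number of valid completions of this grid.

Block 2, plot 2: eliminating its block and plot leaves {D, E}.
Block 2, plot 3: eliminating its block and plot leaves {B, D, E}.
Block 2, plot 4: eliminating its block and plot leaves {D, F}.
Block 2, plot 5: eliminating its block and plot leaves {B, D, E, F}.
Block 3, plot 2: eliminating its block and plot leaves {A, C, D}.
Block 3, plot 3: eliminating its block and plot leaves {C, D}.
Block 3, plot 4: eliminating its block and plot leaves {A, C, D, F}.
Block 3, plot 5: eliminating its block and plot leaves {D, F}.
Block 5, plot 2: eliminating its block and plot leaves {C, D, E}.
Block 5, plot 3: eliminating its block and plot leaves {B, C, D, E}.
Block 5, plot 4: eliminating its block and plot leaves {C, D}.
Block 5, plot 5: eliminating its block and plot leaves {B, D, E}.
Block 6, plot 2: eliminating its block and plot leaves {A, C, D, E}.
Block 6, plot 3: eliminating its block and plot leaves {C, D, E}.
Block 6, plot 4: eliminating its block and plot leaves {A, C, D}.
Block 6, plot 5: eliminating its block and plot leaves {D, E}.
Enumerating the assignments across these blanks that avoid any block or plot repeat gives 14 completions.

14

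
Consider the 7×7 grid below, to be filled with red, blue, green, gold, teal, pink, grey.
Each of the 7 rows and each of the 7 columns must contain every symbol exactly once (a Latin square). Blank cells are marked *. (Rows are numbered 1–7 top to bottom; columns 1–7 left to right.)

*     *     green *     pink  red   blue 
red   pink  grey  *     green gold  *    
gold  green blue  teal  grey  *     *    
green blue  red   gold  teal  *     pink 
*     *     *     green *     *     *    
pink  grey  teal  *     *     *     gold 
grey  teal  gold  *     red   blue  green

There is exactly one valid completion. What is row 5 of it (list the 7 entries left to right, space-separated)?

blue red pink green gold teal grey

Row 5, column 3: row 5 has {green} and column 3 has {red, blue, green, gold, teal, grey}, leaving only pink.
Row 1, column 1: row 1 has {red, blue, green, pink} and column 1 has {red, green, gold, pink, grey}, leaving only teal.
Row 5, column 1: row 5 has {green, pink} and column 1 has {red, green, gold, teal, pink, grey}, leaving only blue.
Row 5, column 5: row 5 has {blue, green, pink} and column 5 has {red, green, teal, pink, grey}, leaving only gold.
Row 5, column 2: row 5 has {blue, green, gold, pink} and column 2 has {blue, green, teal, pink, grey}, leaving only red.
Row 1, column 2: row 1 has {red, blue, green, teal, pink} and column 2 has {red, blue, green, teal, pink, grey}, leaving only gold.
Row 1, column 4: row 1 has {red, blue, green, gold, teal, pink} and column 4 has {green, gold, teal}, leaving only grey.
Row 2, column 4: row 2 has {red, green, gold, pink, grey} and column 4 has {green, gold, teal, grey}, leaving only blue.
Row 2, column 7: row 2 has {red, blue, green, gold, pink, grey} and column 7 has {blue, green, gold, pink}, leaving only teal.
Row 5, column 7: row 5 has {red, blue, green, gold, pink} and column 7 has {blue, green, gold, teal, pink}, leaving only grey.
Row 5, column 6: row 5 has {red, blue, green, gold, pink, grey} and column 6 has {red, blue, gold}, leaving only teal.
So row 5 reads: blue red pink green gold teal grey.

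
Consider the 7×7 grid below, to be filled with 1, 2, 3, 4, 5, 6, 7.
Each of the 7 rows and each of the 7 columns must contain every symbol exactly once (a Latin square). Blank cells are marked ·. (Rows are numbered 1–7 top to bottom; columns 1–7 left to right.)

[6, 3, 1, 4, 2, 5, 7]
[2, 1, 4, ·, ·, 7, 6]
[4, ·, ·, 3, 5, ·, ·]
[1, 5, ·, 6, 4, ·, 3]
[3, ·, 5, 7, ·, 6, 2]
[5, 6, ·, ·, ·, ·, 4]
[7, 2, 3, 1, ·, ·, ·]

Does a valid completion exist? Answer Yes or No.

Row 2, column 4: row 2 has {1, 2, 4, 6, 7} and column 4 has {1, 3, 4, 6, 7}, so it must be 5.
Row 2, column 5: row 2 has {1, 2, 4, 5, 6, 7} and column 5 has {2, 4, 5}, so it must be 3.
Row 3, column 2: row 3 has {3, 4, 5} and column 2 has {1, 2, 3, 5, 6}, so it must be 7.
Row 3, column 7: row 3 has {3, 4, 5, 7} and column 7 has {2, 3, 4, 6, 7}, so it must be 1.
Row 3, column 6: row 3 has {1, 3, 4, 5, 7} and column 6 has {5, 6, 7}, so it must be 2.
Now row 4, column 6: row 4 together with column 6 already contain {1, 2, 3, 4, 5, 6, 7} — every symbol — so nothing can go there. The grid has no valid completion.

No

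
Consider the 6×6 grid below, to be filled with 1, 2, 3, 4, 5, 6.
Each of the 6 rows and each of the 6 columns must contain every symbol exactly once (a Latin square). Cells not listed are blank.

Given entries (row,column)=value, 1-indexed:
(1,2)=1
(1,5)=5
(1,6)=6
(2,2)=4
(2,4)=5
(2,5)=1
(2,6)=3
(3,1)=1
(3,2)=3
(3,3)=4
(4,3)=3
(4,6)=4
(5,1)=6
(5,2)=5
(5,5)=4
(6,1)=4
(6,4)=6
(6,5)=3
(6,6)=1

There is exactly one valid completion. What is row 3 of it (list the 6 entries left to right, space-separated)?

Row 3, column 4: row 3 has {1, 3, 4} and column 4 has {5, 6}, leaving only 2.
Row 3, column 5: row 3 has {1, 2, 3, 4} and column 5 has {1, 3, 4, 5}, leaving only 6.
Row 3, column 6: row 3 has {1, 2, 3, 4, 6} and column 6 has {1, 3, 4, 6}, leaving only 5.
So row 3 reads: 1 3 4 2 6 5.

1 3 4 2 6 5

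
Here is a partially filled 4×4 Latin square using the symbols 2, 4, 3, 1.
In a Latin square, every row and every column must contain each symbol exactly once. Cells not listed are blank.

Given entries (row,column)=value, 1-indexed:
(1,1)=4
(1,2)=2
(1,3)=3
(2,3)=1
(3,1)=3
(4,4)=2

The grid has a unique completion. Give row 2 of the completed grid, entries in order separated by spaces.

2 4 1 3

Row 2, column 1: row 2 has {1} and column 1 has {4, 3}, leaving only 2.
Row 1, column 4: row 1 has {2, 4, 3} and column 4 has {2}, leaving only 1.
Row 3, column 4: row 3 has {3} and column 4 has {2, 1}, leaving only 4.
Row 2, column 4: row 2 has {2, 1} and column 4 has {2, 4, 1}, leaving only 3.
Row 2, column 2: row 2 has {2, 3, 1} and column 2 has {2}, leaving only 4.
So row 2 reads: 2 4 1 3.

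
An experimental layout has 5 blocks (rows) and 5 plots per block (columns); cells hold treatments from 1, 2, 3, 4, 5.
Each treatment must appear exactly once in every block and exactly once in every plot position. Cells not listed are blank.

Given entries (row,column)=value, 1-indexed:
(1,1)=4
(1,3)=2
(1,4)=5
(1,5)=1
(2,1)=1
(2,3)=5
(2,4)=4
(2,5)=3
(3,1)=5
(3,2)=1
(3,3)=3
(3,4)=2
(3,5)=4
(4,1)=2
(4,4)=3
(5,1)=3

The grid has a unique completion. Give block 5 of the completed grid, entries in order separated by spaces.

Block 5, plot 4: block 5 has {3} and plot 4 has {2, 3, 4, 5}, leaving only 1.
Block 5, plot 3: block 5 has {1, 3} and plot 3 has {2, 3, 5}, leaving only 4.
Block 1, plot 2: block 1 has {1, 2, 4, 5} and plot 2 has {1}, leaving only 3.
Block 2, plot 2: block 2 has {1, 3, 4, 5} and plot 2 has {1, 3}, leaving only 2.
Block 5, plot 2: block 5 has {1, 3, 4} and plot 2 has {1, 2, 3}, leaving only 5.
Block 5, plot 5: block 5 has {1, 3, 4, 5} and plot 5 has {1, 3, 4}, leaving only 2.
So block 5 reads: 3 5 4 1 2.

3 5 4 1 2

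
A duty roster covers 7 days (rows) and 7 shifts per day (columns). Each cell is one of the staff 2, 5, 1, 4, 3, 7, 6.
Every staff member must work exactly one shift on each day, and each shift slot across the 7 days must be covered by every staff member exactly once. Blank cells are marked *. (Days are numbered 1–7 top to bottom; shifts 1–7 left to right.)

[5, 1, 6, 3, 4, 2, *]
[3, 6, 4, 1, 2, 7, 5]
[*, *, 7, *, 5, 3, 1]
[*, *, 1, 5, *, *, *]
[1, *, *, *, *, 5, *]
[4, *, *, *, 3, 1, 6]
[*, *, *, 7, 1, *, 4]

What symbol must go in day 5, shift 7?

Day 1, shift 7: day 1 has {2, 5, 1, 4, 3, 6} and shift 7 has {5, 1, 4, 6}, leaving only 7.
Day 6, shift 4: day 6 has {1, 4, 3, 6} and shift 4 has {5, 1, 3, 7}, leaving only 2.
Day 6, shift 3: day 6 has {2, 1, 4, 3, 6} and shift 3 has {1, 4, 7, 6}, leaving only 5.
Day 6, shift 2: day 6 has {2, 5, 1, 4, 3, 6} and shift 2 has {1, 6}, leaving only 7.
Day 7, shift 6: day 7 has {1, 4, 7} and shift 6 has {2, 5, 1, 3, 7}, leaving only 6.
Day 4, shift 6: day 4 has {5, 1} and shift 6 has {2, 5, 1, 3, 7, 6}, leaving only 4.
Day 7, shift 1: day 7 has {1, 4, 7, 6} and shift 1 has {5, 1, 4, 3}, leaving only 2.
Day 3, shift 1: day 3 has {5, 1, 3, 7} and shift 1 has {2, 5, 1, 4, 3}, leaving only 6.
Day 3, shift 4: day 3 has {5, 1, 3, 7, 6} and shift 4 has {2, 5, 1, 3, 7}, leaving only 4.
Day 3, shift 2: day 3 has {5, 1, 4, 3, 7, 6} and shift 2 has {1, 7, 6}, leaving only 2.
Day 4, shift 1: day 4 has {5, 1, 4} and shift 1 has {2, 5, 1, 4, 3, 6}, leaving only 7.
Day 4, shift 2: day 4 has {5, 1, 4, 7} and shift 2 has {2, 1, 7, 6}, leaving only 3.
Day 4, shift 5: day 4 has {5, 1, 4, 3, 7} and shift 5 has {2, 5, 1, 4, 3}, leaving only 6.
Day 4, shift 7: day 4 has {5, 1, 4, 3, 7, 6} and shift 7 has {5, 1, 4, 7, 6}, leaving only 2.
Day 5 already has {5, 1} and shift 7 already has {2, 5, 1, 4, 7, 6}, so day 5, shift 7 must be 3.

3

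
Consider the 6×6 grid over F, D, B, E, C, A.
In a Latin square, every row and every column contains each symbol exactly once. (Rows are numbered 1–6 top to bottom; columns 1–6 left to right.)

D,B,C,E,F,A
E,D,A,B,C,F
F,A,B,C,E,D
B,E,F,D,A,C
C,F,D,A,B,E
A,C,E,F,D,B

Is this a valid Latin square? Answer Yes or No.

Yes

Each row is a permutation of the 6 symbols, and so is each column.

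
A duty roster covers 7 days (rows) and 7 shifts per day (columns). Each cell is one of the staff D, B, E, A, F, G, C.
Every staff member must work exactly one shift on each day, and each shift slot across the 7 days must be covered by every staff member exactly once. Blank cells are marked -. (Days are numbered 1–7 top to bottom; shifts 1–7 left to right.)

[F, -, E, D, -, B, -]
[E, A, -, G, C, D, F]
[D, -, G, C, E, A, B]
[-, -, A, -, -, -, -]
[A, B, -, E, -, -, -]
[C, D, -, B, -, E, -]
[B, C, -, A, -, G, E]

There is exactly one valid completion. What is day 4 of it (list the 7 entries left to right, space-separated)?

G E A F B C D

Day 4, shift 1: day 4 has {A} and shift 1 has {D, B, E, A, F, C}, leaving only G.
Day 4, shift 4: day 4 has {A, G} and shift 4 has {D, B, E, A, G, C}, leaving only F.
Day 4, shift 2: day 4 has {A, F, G} and shift 2 has {D, B, A, C}, leaving only E.
Day 4, shift 6: day 4 has {E, A, F, G} and shift 6 has {D, B, E, A, G}, leaving only C.
Day 4, shift 7: day 4 has {E, A, F, G, C} and shift 7 has {B, E, F}, leaving only D.
Day 4, shift 5: day 4 has {D, E, A, F, G, C} and shift 5 has {E, C}, leaving only B.
So day 4 reads: G E A F B C D.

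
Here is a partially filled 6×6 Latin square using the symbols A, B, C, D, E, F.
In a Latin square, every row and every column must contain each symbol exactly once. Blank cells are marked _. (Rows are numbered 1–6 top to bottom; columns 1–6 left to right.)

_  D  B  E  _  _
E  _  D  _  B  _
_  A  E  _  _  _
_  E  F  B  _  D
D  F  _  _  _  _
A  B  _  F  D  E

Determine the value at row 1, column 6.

A

Row 2, column 2: row 2 has {B, D, E} and column 2 has {A, B, D, E, F}, leaving only C.
Row 2, column 4: row 2 has {B, C, D, E} and column 4 has {B, E, F}, leaving only A.
Row 2, column 6: row 2 has {A, B, C, D, E} and column 6 has {D, E}, leaving only F.
Row 4, column 1: row 4 has {B, D, E, F} and column 1 has {A, D, E}, leaving only C.
Row 1, column 1: row 1 has {B, D, E} and column 1 has {A, C, D, E}, leaving only F.
Row 3, column 1: row 3 has {A, E} and column 1 has {A, C, D, E, F}, leaving only B.
Row 3, column 6: row 3 has {A, B, E} and column 6 has {D, E, F}, leaving only C.
Row 1 already has {B, D, E, F} and column 6 already has {C, D, E, F}, so row 1, column 6 must be A.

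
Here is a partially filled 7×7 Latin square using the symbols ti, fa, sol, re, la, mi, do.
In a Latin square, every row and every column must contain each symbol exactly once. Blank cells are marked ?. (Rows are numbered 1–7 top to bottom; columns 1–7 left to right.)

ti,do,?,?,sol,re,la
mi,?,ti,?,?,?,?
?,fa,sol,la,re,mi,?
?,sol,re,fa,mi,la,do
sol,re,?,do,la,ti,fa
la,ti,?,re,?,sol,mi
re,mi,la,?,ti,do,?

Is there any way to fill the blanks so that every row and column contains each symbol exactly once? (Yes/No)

Row 4, column 1: row 4 together with column 1 already contain {ti, fa, sol, re, la, mi, do} — every symbol — so nothing can go there. The grid has no valid completion.

No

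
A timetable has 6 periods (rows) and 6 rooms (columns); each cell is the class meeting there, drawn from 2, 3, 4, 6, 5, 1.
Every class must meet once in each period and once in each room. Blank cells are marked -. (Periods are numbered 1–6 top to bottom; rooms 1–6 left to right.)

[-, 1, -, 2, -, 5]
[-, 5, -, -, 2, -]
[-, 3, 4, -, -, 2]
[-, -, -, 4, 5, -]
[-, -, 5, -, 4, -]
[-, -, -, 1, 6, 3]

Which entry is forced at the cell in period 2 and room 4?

6

Period 1, room 5: period 1 has {2, 5, 1} and room 5 has {2, 4, 6, 5}, leaving only 3.
Period 1, room 3: period 1 has {2, 3, 5, 1} and room 3 has {4, 5}, leaving only 6.
Period 1, room 1: period 1 has {2, 3, 6, 5, 1} and room 1 has {}, leaving only 4.
Period 3, room 5: period 3 has {2, 3, 4} and room 5 has {2, 3, 4, 6, 5}, leaving only 1.
Period 6, room 3: period 6 has {3, 6, 1} and room 3 has {4, 6, 5}, leaving only 2.
Period 6, room 1: period 6 has {2, 3, 6, 1} and room 1 has {4}, leaving only 5.
Period 3, room 1: period 3 has {2, 3, 4, 1} and room 1 has {4, 5}, leaving only 6.
Period 3, room 4: period 3 has {2, 3, 4, 6, 1} and room 4 has {2, 4, 1}, leaving only 5.
Period 6, room 2: period 6 has {2, 3, 6, 5, 1} and room 2 has {3, 5, 1}, leaving only 4.
Period 2, room 4 is narrowed to {3, 6}.
If it were 3, then period 2, room 3 would be left with no valid symbol.
So period 2, room 4 must be 6.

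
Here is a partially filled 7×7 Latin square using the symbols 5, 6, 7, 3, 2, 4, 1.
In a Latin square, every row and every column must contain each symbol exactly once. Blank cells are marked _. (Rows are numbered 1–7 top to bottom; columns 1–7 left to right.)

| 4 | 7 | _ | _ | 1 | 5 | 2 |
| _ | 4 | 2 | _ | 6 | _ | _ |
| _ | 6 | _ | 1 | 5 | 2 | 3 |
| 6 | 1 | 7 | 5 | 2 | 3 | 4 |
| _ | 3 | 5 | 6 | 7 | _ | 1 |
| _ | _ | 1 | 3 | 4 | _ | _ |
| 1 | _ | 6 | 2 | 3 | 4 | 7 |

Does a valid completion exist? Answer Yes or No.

Row 1, column 4: row 1 together with column 4 already contain {5, 6, 7, 3, 2, 4, 1} — every symbol — so nothing can go there. The grid has no valid completion.

No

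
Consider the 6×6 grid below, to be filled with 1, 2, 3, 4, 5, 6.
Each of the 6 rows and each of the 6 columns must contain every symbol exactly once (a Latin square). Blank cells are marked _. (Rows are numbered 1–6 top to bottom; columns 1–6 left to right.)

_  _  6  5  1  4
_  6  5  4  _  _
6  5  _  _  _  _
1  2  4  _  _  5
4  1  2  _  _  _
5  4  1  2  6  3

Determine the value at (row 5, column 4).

Row 1, column 2: row 1 has {1, 4, 5, 6} and column 2 has {1, 2, 4, 5, 6}, leaving only 3.
Row 1, column 1: row 1 has {1, 3, 4, 5, 6} and column 1 has {1, 4, 5, 6}, leaving only 2.
Row 2, column 1: row 2 has {4, 5, 6} and column 1 has {1, 2, 4, 5, 6}, leaving only 3.
Row 2, column 5: row 2 has {3, 4, 5, 6} and column 5 has {1, 6}, leaving only 2.
Row 2, column 6: row 2 has {2, 3, 4, 5, 6} and column 6 has {3, 4, 5}, leaving only 1.
Row 3, column 3: row 3 has {5, 6} and column 3 has {1, 2, 4, 5, 6}, leaving only 3.
Row 3, column 4: row 3 has {3, 5, 6} and column 4 has {2, 4, 5}, leaving only 1.
Row 3, column 5: row 3 has {1, 3, 5, 6} and column 5 has {1, 2, 6}, leaving only 4.
Row 3, column 6: row 3 has {1, 3, 4, 5, 6} and column 6 has {1, 3, 4, 5}, leaving only 2.
Row 4, column 5: row 4 has {1, 2, 4, 5} and column 5 has {1, 2, 4, 6}, leaving only 3.
Row 4, column 4: row 4 has {1, 2, 3, 4, 5} and column 4 has {1, 2, 4, 5}, leaving only 6.
Row 5 already has {1, 2, 4} and column 4 already has {1, 2, 4, 5, 6}, so row 5, column 4 must be 3.

3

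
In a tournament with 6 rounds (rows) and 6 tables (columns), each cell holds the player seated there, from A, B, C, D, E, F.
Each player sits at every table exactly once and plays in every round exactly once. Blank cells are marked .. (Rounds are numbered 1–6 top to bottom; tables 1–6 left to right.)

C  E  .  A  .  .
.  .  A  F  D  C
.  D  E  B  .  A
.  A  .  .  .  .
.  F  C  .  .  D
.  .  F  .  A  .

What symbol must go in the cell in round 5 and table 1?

Round 2, table 2: round 2 has {A, C, D, F} and table 2 has {A, D, E, F}, leaving only B.
Round 2, table 1: round 2 has {A, B, C, D, F} and table 1 has {C}, leaving only E.
Round 3, table 1: round 3 has {A, B, D, E} and table 1 has {C, E}, leaving only F.
Round 3, table 5: round 3 has {A, B, D, E, F} and table 5 has {A, D}, leaving only C.
Round 5, table 4: round 5 has {C, D, F} and table 4 has {A, B, F}, leaving only E.
Round 5, table 5: round 5 has {C, D, E, F} and table 5 has {A, C, D}, leaving only B.
Round 5 already has {B, C, D, E, F} and table 1 already has {C, E, F}, so round 5, table 1 must be A.

A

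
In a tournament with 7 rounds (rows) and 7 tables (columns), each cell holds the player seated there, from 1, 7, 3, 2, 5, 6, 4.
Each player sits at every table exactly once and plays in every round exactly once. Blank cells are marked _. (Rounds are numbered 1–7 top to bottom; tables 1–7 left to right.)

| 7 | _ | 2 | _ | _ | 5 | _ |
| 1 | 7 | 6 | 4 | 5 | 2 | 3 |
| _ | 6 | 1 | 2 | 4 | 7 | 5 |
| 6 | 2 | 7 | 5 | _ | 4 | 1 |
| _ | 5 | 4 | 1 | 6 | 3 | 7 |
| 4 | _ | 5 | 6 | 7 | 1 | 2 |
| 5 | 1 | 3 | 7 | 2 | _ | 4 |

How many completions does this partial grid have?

Round 1, table 2: eliminating its round and table leaves {3, 4}.
Round 1, table 4: eliminating its round and table leaves {3}.
Round 1, table 5: eliminating its round and table leaves {1, 3}.
Round 1, table 7: eliminating its round and table leaves {6}.
Round 3, table 1: eliminating its round and table leaves {3}.
Round 4, table 5: eliminating its round and table leaves {3}.
Round 5, table 1: eliminating its round and table leaves {2}.
Round 6, table 2: eliminating its round and table leaves {3}.
Round 7, table 6: eliminating its round and table leaves {6}.
Only one assignment across all blanks avoids any round or table repeat, giving 1 completion.

1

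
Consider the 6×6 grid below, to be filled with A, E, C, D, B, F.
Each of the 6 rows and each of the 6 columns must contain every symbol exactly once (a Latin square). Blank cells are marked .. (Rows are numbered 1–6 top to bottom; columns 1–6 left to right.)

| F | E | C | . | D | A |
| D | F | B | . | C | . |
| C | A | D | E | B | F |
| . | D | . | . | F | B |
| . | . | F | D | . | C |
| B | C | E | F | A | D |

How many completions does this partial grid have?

1

Row 1, column 4: eliminating its row and column leaves {B}.
Row 2, column 4: eliminating its row and column leaves {A}.
Row 2, column 6: eliminating its row and column leaves {E}.
Row 4, column 1: eliminating its row and column leaves {A, E}.
Row 4, column 3: eliminating its row and column leaves {A}.
Row 4, column 4: eliminating its row and column leaves {A, C}.
Row 5, column 1: eliminating its row and column leaves {A, E}.
Row 5, column 2: eliminating its row and column leaves {B}.
Row 5, column 5: eliminating its row and column leaves {E}.
Only one assignment across all blanks avoids any row or column repeat, giving 1 completion.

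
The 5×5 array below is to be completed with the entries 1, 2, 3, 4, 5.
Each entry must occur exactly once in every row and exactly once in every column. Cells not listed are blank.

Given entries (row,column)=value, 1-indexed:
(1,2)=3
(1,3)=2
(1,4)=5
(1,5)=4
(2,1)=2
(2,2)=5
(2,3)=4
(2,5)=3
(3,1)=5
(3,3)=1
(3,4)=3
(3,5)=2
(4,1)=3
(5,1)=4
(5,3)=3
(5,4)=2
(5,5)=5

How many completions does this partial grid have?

1

Row 1, column 1: eliminating its row and column leaves {1}.
Row 2, column 4: eliminating its row and column leaves {1}.
Row 3, column 2: eliminating its row and column leaves {4}.
Row 4, column 2: eliminating its row and column leaves {1, 2, 4}.
Row 4, column 3: eliminating its row and column leaves {5}.
Row 4, column 4: eliminating its row and column leaves {1, 4}.
Row 4, column 5: eliminating its row and column leaves {1}.
Row 5, column 2: eliminating its row and column leaves {1}.
Only one assignment across all blanks avoids any row or column repeat, giving 1 completion.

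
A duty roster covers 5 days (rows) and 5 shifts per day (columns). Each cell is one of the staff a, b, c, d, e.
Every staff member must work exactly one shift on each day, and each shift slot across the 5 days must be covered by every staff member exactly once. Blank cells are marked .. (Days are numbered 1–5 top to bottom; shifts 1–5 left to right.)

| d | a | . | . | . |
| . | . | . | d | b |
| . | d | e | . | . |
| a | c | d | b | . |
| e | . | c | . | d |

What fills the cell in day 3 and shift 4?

c

Day 1, shift 3: day 1 has {a, d} and shift 3 has {c, d, e}, leaving only b.
Day 2, shift 1: day 2 has {b, d} and shift 1 has {a, d, e}, leaving only c.
Day 2, shift 2: day 2 has {b, c, d} and shift 2 has {a, c, d}, leaving only e.
Day 2, shift 3: day 2 has {b, c, d, e} and shift 3 has {b, c, d, e}, leaving only a.
Day 3, shift 1: day 3 has {d, e} and shift 1 has {a, c, d, e}, leaving only b.
Day 4, shift 5: day 4 has {a, b, c, d} and shift 5 has {b, d}, leaving only e.
Day 1, shift 5: day 1 has {a, b, d} and shift 5 has {b, d, e}, leaving only c.
Day 1, shift 4: day 1 has {a, b, c, d} and shift 4 has {b, d}, leaving only e.
Day 3, shift 5: day 3 has {b, d, e} and shift 5 has {b, c, d, e}, leaving only a.
Day 3 already has {a, b, d, e} and shift 4 already has {b, d, e}, so day 3, shift 4 must be c.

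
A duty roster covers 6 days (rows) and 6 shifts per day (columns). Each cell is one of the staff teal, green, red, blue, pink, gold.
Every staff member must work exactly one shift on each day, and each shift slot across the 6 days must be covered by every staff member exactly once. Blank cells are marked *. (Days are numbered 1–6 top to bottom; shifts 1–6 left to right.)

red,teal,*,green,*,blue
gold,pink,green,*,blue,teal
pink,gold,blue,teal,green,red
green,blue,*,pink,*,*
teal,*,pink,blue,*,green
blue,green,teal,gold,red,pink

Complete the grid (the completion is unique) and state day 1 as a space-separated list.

Day 1, shift 3: day 1 has {teal, green, red, blue} and shift 3 has {teal, green, blue, pink}, leaving only gold.
Day 1, shift 5: day 1 has {teal, green, red, blue, gold} and shift 5 has {green, red, blue}, leaving only pink.
So day 1 reads: red teal gold green pink blue.

red teal gold green pink blue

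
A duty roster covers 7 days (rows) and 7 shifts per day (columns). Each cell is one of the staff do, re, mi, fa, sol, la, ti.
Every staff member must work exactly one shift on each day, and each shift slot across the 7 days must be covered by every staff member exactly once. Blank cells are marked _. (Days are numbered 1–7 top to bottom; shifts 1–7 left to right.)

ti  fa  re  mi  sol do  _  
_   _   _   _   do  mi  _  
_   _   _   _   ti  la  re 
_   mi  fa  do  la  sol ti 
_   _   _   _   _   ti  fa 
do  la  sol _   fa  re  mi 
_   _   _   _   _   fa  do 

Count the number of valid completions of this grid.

Day 1, shift 7: eliminating its day and shift leaves {la}.
Day 2, shift 1: eliminating its day and shift leaves {re, fa, sol, la}.
Day 2, shift 2: eliminating its day and shift leaves {re, sol, ti}.
Day 2, shift 3: eliminating its day and shift leaves {la, ti}.
Day 2, shift 4: eliminating its day and shift leaves {re, fa, sol, la, ti}.
Day 2, shift 7: eliminating its day and shift leaves {sol, la}.
Day 3, shift 1: eliminating its day and shift leaves {mi, fa, sol}.
Day 3, shift 2: eliminating its day and shift leaves {do, sol}.
Day 3, shift 3: eliminating its day and shift leaves {do, mi}.
Day 3, shift 4: eliminating its day and shift leaves {fa, sol}.
Day 4, shift 1: eliminating its day and shift leaves {re}.
Day 5, shift 1: eliminating its day and shift leaves {re, mi, sol, la}.
Day 5, shift 2: eliminating its day and shift leaves {do, re, sol}.
Day 5, shift 3: eliminating its day and shift leaves {do, mi, la}.
Day 5, shift 4: eliminating its day and shift leaves {re, sol, la}.
Day 5, shift 5: eliminating its day and shift leaves {re, mi}.
Day 6, shift 4: eliminating its day and shift leaves {ti}.
Day 7, shift 1: eliminating its day and shift leaves {re, mi, sol, la}.
Day 7, shift 2: eliminating its day and shift leaves {re, sol, ti}.
Day 7, shift 3: eliminating its day and shift leaves {mi, la, ti}.
Day 7, shift 4: eliminating its day and shift leaves {re, sol, la, ti}.
Day 7, shift 5: eliminating its day and shift leaves {re, mi}.
Enumerating the assignments across these blanks that avoid any day or shift repeat gives 8 completions.

8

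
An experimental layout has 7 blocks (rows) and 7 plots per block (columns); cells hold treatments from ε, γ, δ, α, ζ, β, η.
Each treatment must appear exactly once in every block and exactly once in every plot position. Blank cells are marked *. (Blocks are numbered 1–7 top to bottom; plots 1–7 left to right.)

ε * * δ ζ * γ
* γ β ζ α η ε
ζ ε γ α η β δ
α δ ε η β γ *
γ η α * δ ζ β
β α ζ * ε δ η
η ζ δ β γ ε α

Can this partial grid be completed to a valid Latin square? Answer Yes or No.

No block or plot among the givens repeats a symbol, and propagating forced cells runs into no contradiction.
One valid completion exists (for instance, ε β η δ ζ α γ / δ γ β ζ α η ε / ζ ε γ α η β δ / α δ ε η β γ ζ / γ η α ε δ ζ β / β α ζ γ ε δ η / η ζ δ β γ ε α).

Yes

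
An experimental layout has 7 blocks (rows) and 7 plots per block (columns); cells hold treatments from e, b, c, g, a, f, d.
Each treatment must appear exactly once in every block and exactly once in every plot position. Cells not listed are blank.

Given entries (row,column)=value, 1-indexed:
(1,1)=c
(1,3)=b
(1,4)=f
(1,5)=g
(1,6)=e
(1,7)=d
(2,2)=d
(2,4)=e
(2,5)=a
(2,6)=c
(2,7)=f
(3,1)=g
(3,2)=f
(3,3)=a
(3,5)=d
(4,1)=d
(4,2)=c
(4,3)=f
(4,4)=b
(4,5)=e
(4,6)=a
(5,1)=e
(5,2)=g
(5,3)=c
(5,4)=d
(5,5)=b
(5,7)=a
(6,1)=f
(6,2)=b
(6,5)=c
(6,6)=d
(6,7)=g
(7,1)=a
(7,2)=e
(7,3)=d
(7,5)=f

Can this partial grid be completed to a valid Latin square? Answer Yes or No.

No

Block 4, plot 7: block 4 together with plot 7 already contain {e, b, c, g, a, f, d} — every symbol — so nothing can go there. The grid has no valid completion.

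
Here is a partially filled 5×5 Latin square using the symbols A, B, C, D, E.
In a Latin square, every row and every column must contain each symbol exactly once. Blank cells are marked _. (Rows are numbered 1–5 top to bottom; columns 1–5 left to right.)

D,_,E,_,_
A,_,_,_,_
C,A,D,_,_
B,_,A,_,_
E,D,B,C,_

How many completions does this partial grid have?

Row 1, column 2: eliminating its row and column leaves {B, C}.
Row 1, column 4: eliminating its row and column leaves {A, B}.
Row 1, column 5: eliminating its row and column leaves {A, B, C}.
Row 2, column 2: eliminating its row and column leaves {B, C, E}.
Row 2, column 3: eliminating its row and column leaves {C}.
Row 2, column 4: eliminating its row and column leaves {B, D, E}.
Row 2, column 5: eliminating its row and column leaves {B, C, D, E}.
Row 3, column 4: eliminating its row and column leaves {B, E}.
Row 3, column 5: eliminating its row and column leaves {B, E}.
Row 4, column 2: eliminating its row and column leaves {C, E}.
Row 4, column 4: eliminating its row and column leaves {D, E}.
Row 4, column 5: eliminating its row and column leaves {C, D, E}.
Row 5, column 5: eliminating its row and column leaves {A}.
Enumerating the assignments across these blanks that avoid any row or column repeat gives 3 completions.

3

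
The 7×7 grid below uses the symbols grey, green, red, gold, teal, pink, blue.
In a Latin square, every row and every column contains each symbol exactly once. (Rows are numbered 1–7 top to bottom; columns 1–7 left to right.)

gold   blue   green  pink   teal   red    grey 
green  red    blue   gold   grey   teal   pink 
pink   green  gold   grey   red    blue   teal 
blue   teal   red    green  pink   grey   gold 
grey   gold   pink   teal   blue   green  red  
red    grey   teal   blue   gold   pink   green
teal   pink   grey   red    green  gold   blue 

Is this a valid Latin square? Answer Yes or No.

Each row is a permutation of the 7 symbols, and so is each column.

Yes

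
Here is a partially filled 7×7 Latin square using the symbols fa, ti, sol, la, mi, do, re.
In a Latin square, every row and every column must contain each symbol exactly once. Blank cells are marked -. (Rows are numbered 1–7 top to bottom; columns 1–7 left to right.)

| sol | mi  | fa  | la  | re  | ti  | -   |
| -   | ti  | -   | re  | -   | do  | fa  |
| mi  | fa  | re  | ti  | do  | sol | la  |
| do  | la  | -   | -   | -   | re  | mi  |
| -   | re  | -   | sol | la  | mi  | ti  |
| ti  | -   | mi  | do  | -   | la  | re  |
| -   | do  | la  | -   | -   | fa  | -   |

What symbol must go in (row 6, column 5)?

Row 1, column 7: row 1 has {fa, ti, sol, la, mi, re} and column 7 has {fa, ti, la, mi, re}, leaving only do.
Row 2, column 1: row 2 has {fa, ti, do, re} and column 1 has {ti, sol, mi, do}, leaving only la.
Row 2, column 3: row 2 has {fa, ti, la, do, re} and column 3 has {fa, la, mi, re}, leaving only sol.
Row 2, column 5: row 2 has {fa, ti, sol, la, do, re} and column 5 has {la, do, re}, leaving only mi.
Row 4, column 3: row 4 has {la, mi, do, re} and column 3 has {fa, sol, la, mi, re}, leaving only ti.
Row 4, column 4: row 4 has {ti, la, mi, do, re} and column 4 has {ti, sol, la, do, re}, leaving only fa.
Row 4, column 5: row 4 has {fa, ti, la, mi, do, re} and column 5 has {la, mi, do, re}, leaving only sol.
Row 6 already has {ti, la, mi, do, re} and column 5 already has {sol, la, mi, do, re}, so row 6, column 5 must be fa.

fa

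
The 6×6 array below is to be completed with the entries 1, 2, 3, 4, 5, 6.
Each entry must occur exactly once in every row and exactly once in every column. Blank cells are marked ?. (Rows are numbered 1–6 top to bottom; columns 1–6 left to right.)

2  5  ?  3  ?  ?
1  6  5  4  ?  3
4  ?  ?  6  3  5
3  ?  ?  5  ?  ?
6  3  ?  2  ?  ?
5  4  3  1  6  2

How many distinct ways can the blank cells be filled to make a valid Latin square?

5

Row 1, column 3: eliminating its row and column leaves {1, 4, 6}.
Row 1, column 5: eliminating its row and column leaves {1, 4}.
Row 1, column 6: eliminating its row and column leaves {1, 4, 6}.
Row 2, column 5: eliminating its row and column leaves {2}.
Row 3, column 2: eliminating its row and column leaves {1, 2}.
Row 3, column 3: eliminating its row and column leaves {1, 2}.
Row 4, column 2: eliminating its row and column leaves {1, 2}.
Row 4, column 3: eliminating its row and column leaves {1, 2, 4, 6}.
Row 4, column 5: eliminating its row and column leaves {1, 2, 4}.
Row 4, column 6: eliminating its row and column leaves {1, 4, 6}.
Row 5, column 3: eliminating its row and column leaves {1, 4}.
Row 5, column 5: eliminating its row and column leaves {1, 4, 5}.
Row 5, column 6: eliminating its row and column leaves {1, 4}.
Enumerating the assignments across these blanks that avoid any row or column repeat gives 5 completions.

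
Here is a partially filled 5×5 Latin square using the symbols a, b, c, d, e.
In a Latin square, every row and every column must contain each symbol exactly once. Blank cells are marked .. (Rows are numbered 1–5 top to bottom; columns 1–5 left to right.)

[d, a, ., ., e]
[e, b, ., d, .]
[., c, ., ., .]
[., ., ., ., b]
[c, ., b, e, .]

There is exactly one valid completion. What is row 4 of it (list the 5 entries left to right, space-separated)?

Row 4, column 1: row 4 has {b} and column 1 has {c, d, e}, leaving only a.
Row 4, column 4: row 4 has {a, b} and column 4 has {d, e}, leaving only c.
Row 1, column 3: row 1 has {a, d, e} and column 3 has {b}, leaving only c.
Row 1, column 4: row 1 has {a, c, d, e} and column 4 has {c, d, e}, leaving only b.
Row 2, column 3: row 2 has {b, d, e} and column 3 has {b, c}, leaving only a.
Row 2, column 5: row 2 has {a, b, d, e} and column 5 has {b, e}, leaving only c.
Row 3, column 1: row 3 has {c} and column 1 has {a, c, d, e}, leaving only b.
Row 3, column 4: row 3 has {b, c} and column 4 has {b, c, d, e}, leaving only a.
Row 3, column 5: row 3 has {a, b, c} and column 5 has {b, c, e}, leaving only d.
Row 3, column 3: row 3 has {a, b, c, d} and column 3 has {a, b, c}, leaving only e.
Row 4, column 3: row 4 has {a, b, c} and column 3 has {a, b, c, e}, leaving only d.
Row 4, column 2: row 4 has {a, b, c, d} and column 2 has {a, b, c}, leaving only e.
So row 4 reads: a e d c b.

a e d c b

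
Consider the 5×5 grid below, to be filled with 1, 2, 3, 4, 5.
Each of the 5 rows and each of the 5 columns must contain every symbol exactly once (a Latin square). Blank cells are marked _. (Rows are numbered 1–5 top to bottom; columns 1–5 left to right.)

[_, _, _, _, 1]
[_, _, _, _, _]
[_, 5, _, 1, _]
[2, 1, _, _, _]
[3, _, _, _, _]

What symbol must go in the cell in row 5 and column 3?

Row 3, column 1: row 3 has {1, 5} and column 1 has {2, 3}, leaving only 4.
Row 1, column 1: row 1 has {1} and column 1 has {2, 3, 4}, leaving only 5.
Row 2, column 1: row 2 has {} and column 1 has {2, 3, 4, 5}, leaving only 1.
Row 5, column 3 is narrowed to {1, 2, 4, 5}.
If it were 2, then row 4, column 3 would be left with no valid symbol.
If it were 4, then row 5, column 5 would be left with no valid symbol.
If it were 5, propagating the remaining blanks reaches a contradiction.
So row 5, column 3 must be 1.

1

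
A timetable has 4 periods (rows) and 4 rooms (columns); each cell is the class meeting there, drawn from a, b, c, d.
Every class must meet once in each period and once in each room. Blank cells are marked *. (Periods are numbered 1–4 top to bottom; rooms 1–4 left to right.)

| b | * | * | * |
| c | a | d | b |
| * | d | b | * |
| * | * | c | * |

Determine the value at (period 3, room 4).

Period 1, room 2: period 1 has {b} and room 2 has {a, d}, leaving only c.
Period 1, room 3: period 1 has {b, c} and room 3 has {b, c, d}, leaving only a.
Period 1, room 4: period 1 has {a, b, c} and room 4 has {b}, leaving only d.
Period 3, room 1: period 3 has {b, d} and room 1 has {b, c}, leaving only a.
Period 3 already has {a, b, d} and room 4 already has {b, d}, so period 3, room 4 must be c.

c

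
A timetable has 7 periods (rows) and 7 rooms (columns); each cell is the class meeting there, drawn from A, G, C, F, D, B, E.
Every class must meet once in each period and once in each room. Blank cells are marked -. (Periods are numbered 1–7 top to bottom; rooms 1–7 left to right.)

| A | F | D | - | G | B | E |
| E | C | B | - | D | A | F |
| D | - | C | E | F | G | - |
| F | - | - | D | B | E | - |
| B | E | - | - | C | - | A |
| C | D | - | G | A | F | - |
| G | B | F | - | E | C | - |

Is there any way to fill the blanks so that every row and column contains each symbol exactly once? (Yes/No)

Period 2, room 4: period 2 together with room 4 already contain {A, G, C, F, D, B, E} — every symbol — so nothing can go there. The grid has no valid completion.

No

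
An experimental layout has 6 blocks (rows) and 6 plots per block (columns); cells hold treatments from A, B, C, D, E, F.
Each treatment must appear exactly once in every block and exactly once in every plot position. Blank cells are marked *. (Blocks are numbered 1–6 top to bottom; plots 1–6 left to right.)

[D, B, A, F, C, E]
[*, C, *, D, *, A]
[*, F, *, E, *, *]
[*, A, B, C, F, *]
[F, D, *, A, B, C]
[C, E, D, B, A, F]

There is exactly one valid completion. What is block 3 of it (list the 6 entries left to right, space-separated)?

A F C E D B

Block 3, plot 3: block 3 has {E, F} and plot 3 has {A, B, D}, leaving only C.
Block 3, plot 5: block 3 has {C, E, F} and plot 5 has {A, B, C, F}, leaving only D.
Block 3, plot 6: block 3 has {C, D, E, F} and plot 6 has {A, C, E, F}, leaving only B.
Block 3, plot 1: block 3 has {B, C, D, E, F} and plot 1 has {C, D, F}, leaving only A.
So block 3 reads: A F C E D B.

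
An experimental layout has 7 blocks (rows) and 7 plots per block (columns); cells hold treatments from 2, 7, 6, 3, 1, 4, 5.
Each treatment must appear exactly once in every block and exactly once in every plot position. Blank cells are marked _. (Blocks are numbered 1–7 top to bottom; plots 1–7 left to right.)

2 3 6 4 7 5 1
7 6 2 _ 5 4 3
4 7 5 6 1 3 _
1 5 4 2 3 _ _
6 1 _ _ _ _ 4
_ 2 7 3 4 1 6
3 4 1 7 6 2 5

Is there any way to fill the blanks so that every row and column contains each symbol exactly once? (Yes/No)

Yes

No block or plot among the givens repeats a symbol, and propagating forced cells runs into no contradiction.
One valid completion exists (for instance, 2 3 6 4 7 5 1 / 7 6 2 1 5 4 3 / 4 7 5 6 1 3 2 / 1 5 4 2 3 6 7 / 6 1 3 5 2 7 4 / 5 2 7 3 4 1 6 / 3 4 1 7 6 2 5).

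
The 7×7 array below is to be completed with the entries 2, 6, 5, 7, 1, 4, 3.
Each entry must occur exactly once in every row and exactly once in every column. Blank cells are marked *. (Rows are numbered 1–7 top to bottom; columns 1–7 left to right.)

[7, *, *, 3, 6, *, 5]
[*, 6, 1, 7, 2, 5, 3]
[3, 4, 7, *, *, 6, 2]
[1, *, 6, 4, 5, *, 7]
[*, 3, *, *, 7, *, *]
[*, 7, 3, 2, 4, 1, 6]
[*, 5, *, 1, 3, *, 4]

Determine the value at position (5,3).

5

Row 2, column 1: row 2 has {2, 6, 5, 7, 1, 3} and column 1 has {7, 1, 3}, leaving only 4.
Row 3, column 4: row 3 has {2, 6, 7, 4, 3} and column 4 has {2, 7, 1, 4, 3}, leaving only 5.
Row 3, column 5: row 3 has {2, 6, 5, 7, 4, 3} and column 5 has {2, 6, 5, 7, 4, 3}, leaving only 1.
Row 4, column 2: row 4 has {6, 5, 7, 1, 4} and column 2 has {6, 5, 7, 4, 3}, leaving only 2.
Row 1, column 2: row 1 has {6, 5, 7, 3} and column 2 has {2, 6, 5, 7, 4, 3}, leaving only 1.
Row 4, column 6: row 4 has {2, 6, 5, 7, 1, 4} and column 6 has {6, 5, 1}, leaving only 3.
Row 5, column 4: row 5 has {7, 3} and column 4 has {2, 5, 7, 1, 4, 3}, leaving only 6.
Row 5, column 7: row 5 has {6, 7, 3} and column 7 has {2, 6, 5, 7, 4, 3}, leaving only 1.
Row 6, column 1: row 6 has {2, 6, 7, 1, 4, 3} and column 1 has {7, 1, 4, 3}, leaving only 5.
Row 5, column 1: row 5 has {6, 7, 1, 3} and column 1 has {5, 7, 1, 4, 3}, leaving only 2.
Row 5, column 6: row 5 has {2, 6, 7, 1, 3} and column 6 has {6, 5, 1, 3}, leaving only 4.
Row 5 already has {2, 6, 7, 1, 4, 3} and column 3 already has {6, 7, 1, 3}, so row 5, column 3 must be 5.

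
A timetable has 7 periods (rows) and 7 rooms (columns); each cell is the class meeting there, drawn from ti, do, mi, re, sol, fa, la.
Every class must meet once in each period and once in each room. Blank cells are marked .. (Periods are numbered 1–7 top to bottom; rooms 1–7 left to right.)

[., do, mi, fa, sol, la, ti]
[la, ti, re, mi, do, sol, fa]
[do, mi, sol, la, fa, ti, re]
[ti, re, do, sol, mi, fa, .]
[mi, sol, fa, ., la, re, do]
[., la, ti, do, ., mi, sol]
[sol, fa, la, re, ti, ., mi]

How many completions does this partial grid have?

Period 1, room 1: eliminating its period and room leaves {re}.
Period 4, room 7: eliminating its period and room leaves {la}.
Period 5, room 4: eliminating its period and room leaves {ti}.
Period 6, room 1: eliminating its period and room leaves {re, fa}.
Period 6, room 5: eliminating its period and room leaves {re}.
Period 7, room 6: eliminating its period and room leaves {do}.
Only one assignment across all blanks avoids any period or room repeat, giving 1 completion.

1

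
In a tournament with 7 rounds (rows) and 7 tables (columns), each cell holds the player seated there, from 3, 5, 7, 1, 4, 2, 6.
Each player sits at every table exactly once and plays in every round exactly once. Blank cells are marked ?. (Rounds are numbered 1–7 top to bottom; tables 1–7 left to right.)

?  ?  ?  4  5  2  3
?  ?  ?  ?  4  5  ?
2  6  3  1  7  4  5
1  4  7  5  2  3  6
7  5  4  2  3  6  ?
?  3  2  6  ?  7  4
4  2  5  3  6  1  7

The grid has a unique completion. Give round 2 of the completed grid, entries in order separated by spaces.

3 1 6 7 4 5 2

Round 2, table 4: round 2 has {5, 4} and table 4 has {3, 5, 1, 4, 2, 6}, leaving only 7.
Round 2, table 2: round 2 has {5, 7, 4} and table 2 has {3, 5, 4, 2, 6}, leaving only 1.
Round 2, table 3: round 2 has {5, 7, 1, 4} and table 3 has {3, 5, 7, 4, 2}, leaving only 6.
Round 2, table 1: round 2 has {5, 7, 1, 4, 6} and table 1 has {7, 1, 4, 2}, leaving only 3.
Round 2, table 7: round 2 has {3, 5, 7, 1, 4, 6} and table 7 has {3, 5, 7, 4, 6}, leaving only 2.
So round 2 reads: 3 1 6 7 4 5 2.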